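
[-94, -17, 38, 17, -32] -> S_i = Random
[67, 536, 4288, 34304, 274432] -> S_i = 67*8^i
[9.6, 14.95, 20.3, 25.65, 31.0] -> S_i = 9.60 + 5.35*i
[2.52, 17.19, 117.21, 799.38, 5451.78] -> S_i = 2.52*6.82^i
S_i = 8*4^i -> [8, 32, 128, 512, 2048]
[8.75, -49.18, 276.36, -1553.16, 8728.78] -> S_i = 8.75*(-5.62)^i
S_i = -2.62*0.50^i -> [-2.62, -1.31, -0.66, -0.33, -0.16]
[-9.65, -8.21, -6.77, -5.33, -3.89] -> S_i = -9.65 + 1.44*i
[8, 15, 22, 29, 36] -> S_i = 8 + 7*i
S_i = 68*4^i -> [68, 272, 1088, 4352, 17408]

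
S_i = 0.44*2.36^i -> [0.44, 1.04, 2.45, 5.78, 13.65]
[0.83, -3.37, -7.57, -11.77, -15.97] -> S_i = 0.83 + -4.20*i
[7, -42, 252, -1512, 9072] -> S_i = 7*-6^i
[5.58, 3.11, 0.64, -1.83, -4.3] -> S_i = 5.58 + -2.47*i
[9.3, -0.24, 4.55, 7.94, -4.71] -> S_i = Random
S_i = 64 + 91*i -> [64, 155, 246, 337, 428]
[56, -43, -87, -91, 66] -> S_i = Random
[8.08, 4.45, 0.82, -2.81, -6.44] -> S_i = 8.08 + -3.63*i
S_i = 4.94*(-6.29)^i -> [4.94, -31.07, 195.45, -1229.36, 7732.67]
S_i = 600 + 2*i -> [600, 602, 604, 606, 608]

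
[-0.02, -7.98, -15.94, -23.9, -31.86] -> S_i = -0.02 + -7.96*i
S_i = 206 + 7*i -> [206, 213, 220, 227, 234]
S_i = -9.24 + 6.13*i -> [-9.24, -3.11, 3.02, 9.15, 15.28]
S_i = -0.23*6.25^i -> [-0.23, -1.44, -8.98, -56.15, -350.95]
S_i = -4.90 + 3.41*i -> [-4.9, -1.49, 1.92, 5.33, 8.74]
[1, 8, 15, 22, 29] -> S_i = 1 + 7*i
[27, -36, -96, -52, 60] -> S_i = Random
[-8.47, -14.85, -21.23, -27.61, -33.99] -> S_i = -8.47 + -6.38*i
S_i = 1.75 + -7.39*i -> [1.75, -5.64, -13.03, -20.42, -27.81]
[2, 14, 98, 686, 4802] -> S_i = 2*7^i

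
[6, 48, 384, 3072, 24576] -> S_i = 6*8^i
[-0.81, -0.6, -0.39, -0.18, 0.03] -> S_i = -0.81 + 0.21*i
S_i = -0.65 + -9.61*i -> [-0.65, -10.26, -19.87, -29.48, -39.09]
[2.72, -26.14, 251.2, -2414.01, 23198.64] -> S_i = 2.72*(-9.61)^i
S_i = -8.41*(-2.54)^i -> [-8.41, 21.36, -54.26, 137.82, -350.05]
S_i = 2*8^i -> [2, 16, 128, 1024, 8192]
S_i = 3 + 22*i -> [3, 25, 47, 69, 91]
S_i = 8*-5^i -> [8, -40, 200, -1000, 5000]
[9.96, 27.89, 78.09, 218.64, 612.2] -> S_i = 9.96*2.80^i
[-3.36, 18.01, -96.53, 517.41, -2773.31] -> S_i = -3.36*(-5.36)^i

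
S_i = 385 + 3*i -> [385, 388, 391, 394, 397]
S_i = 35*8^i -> [35, 280, 2240, 17920, 143360]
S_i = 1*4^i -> [1, 4, 16, 64, 256]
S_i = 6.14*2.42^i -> [6.14, 14.86, 35.96, 87.02, 210.59]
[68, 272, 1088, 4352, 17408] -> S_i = 68*4^i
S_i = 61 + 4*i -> [61, 65, 69, 73, 77]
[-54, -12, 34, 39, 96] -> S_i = Random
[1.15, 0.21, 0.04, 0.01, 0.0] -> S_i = 1.15*0.18^i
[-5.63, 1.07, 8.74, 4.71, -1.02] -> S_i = Random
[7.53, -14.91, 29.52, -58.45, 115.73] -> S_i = 7.53*(-1.98)^i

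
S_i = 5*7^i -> [5, 35, 245, 1715, 12005]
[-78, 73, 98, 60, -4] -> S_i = Random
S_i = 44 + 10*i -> [44, 54, 64, 74, 84]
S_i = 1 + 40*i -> [1, 41, 81, 121, 161]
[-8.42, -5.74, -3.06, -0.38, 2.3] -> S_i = -8.42 + 2.68*i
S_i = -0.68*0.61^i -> [-0.68, -0.41, -0.25, -0.15, -0.09]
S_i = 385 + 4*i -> [385, 389, 393, 397, 401]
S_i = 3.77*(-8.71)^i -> [3.77, -32.84, 286.01, -2491.13, 21697.71]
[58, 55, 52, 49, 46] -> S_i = 58 + -3*i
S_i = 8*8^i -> [8, 64, 512, 4096, 32768]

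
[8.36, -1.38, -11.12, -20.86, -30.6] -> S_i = 8.36 + -9.74*i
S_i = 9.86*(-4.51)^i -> [9.86, -44.47, 200.55, -904.5, 4079.28]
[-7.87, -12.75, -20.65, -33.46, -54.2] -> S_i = -7.87*1.62^i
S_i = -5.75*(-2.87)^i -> [-5.75, 16.5, -47.36, 135.93, -390.12]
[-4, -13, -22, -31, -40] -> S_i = -4 + -9*i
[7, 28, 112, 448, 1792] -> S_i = 7*4^i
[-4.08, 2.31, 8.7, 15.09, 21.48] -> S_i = -4.08 + 6.39*i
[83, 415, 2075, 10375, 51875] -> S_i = 83*5^i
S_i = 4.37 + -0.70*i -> [4.37, 3.67, 2.97, 2.27, 1.57]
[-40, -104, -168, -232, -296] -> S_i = -40 + -64*i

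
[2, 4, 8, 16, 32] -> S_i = 2*2^i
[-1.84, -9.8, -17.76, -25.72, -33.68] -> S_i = -1.84 + -7.96*i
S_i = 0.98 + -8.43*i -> [0.98, -7.45, -15.88, -24.31, -32.74]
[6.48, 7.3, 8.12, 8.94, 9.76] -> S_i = 6.48 + 0.82*i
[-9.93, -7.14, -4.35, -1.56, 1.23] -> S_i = -9.93 + 2.79*i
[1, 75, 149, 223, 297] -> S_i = 1 + 74*i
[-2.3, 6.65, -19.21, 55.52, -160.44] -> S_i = -2.30*(-2.89)^i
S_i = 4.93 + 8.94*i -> [4.93, 13.87, 22.81, 31.75, 40.69]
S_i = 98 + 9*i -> [98, 107, 116, 125, 134]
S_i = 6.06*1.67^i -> [6.06, 10.12, 16.9, 28.22, 47.13]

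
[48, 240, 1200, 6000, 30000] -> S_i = 48*5^i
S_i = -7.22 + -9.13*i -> [-7.22, -16.35, -25.48, -34.61, -43.74]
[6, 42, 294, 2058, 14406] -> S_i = 6*7^i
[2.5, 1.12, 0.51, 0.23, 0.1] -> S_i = 2.50*0.45^i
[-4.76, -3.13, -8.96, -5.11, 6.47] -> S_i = Random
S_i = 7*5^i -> [7, 35, 175, 875, 4375]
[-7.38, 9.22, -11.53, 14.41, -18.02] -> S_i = -7.38*(-1.25)^i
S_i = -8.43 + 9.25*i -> [-8.43, 0.82, 10.07, 19.32, 28.57]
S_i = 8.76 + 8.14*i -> [8.76, 16.9, 25.04, 33.18, 41.32]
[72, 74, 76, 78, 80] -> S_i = 72 + 2*i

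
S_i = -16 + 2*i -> [-16, -14, -12, -10, -8]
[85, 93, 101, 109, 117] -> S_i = 85 + 8*i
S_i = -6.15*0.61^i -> [-6.15, -3.75, -2.29, -1.4, -0.85]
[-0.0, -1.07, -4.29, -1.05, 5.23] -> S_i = Random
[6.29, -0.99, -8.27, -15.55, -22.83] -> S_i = 6.29 + -7.28*i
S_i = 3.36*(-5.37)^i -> [3.36, -18.04, 96.89, -520.31, 2794.06]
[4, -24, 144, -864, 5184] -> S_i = 4*-6^i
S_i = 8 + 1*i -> [8, 9, 10, 11, 12]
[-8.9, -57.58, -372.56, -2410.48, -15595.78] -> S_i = -8.90*6.47^i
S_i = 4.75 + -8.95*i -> [4.75, -4.2, -13.15, -22.1, -31.05]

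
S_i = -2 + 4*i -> [-2, 2, 6, 10, 14]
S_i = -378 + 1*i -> [-378, -377, -376, -375, -374]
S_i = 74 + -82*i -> [74, -8, -90, -172, -254]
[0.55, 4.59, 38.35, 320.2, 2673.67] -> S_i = 0.55*8.35^i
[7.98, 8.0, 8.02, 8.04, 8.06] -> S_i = 7.98 + 0.02*i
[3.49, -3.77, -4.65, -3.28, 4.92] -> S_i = Random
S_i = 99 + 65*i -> [99, 164, 229, 294, 359]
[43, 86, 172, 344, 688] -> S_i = 43*2^i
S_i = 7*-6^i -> [7, -42, 252, -1512, 9072]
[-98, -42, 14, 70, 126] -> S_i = -98 + 56*i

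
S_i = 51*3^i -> [51, 153, 459, 1377, 4131]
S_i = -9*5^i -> [-9, -45, -225, -1125, -5625]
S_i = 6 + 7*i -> [6, 13, 20, 27, 34]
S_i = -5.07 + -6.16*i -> [-5.07, -11.23, -17.39, -23.55, -29.71]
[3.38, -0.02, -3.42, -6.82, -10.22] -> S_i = 3.38 + -3.40*i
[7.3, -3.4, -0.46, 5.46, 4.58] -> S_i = Random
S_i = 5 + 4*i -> [5, 9, 13, 17, 21]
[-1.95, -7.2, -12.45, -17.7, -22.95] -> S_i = -1.95 + -5.25*i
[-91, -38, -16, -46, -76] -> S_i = Random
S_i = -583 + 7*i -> [-583, -576, -569, -562, -555]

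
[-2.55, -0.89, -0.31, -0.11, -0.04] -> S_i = -2.55*0.35^i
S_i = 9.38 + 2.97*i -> [9.38, 12.35, 15.32, 18.29, 21.26]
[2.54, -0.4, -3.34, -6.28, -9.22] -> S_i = 2.54 + -2.94*i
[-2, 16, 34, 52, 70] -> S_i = -2 + 18*i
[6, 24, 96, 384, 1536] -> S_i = 6*4^i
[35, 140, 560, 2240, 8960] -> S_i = 35*4^i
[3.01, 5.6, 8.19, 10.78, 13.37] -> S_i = 3.01 + 2.59*i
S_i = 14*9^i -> [14, 126, 1134, 10206, 91854]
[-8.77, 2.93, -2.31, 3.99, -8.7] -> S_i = Random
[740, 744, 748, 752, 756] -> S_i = 740 + 4*i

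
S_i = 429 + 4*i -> [429, 433, 437, 441, 445]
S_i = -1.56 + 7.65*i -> [-1.56, 6.09, 13.74, 21.39, 29.04]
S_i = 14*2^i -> [14, 28, 56, 112, 224]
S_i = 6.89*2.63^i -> [6.89, 18.12, 47.66, 125.34, 329.64]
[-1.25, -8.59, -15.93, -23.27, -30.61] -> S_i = -1.25 + -7.34*i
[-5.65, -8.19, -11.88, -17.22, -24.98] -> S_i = -5.65*1.45^i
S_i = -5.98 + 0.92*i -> [-5.98, -5.06, -4.14, -3.22, -2.3]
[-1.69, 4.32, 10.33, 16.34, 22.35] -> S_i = -1.69 + 6.01*i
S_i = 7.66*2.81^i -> [7.66, 21.52, 60.48, 169.96, 477.59]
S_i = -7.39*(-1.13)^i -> [-7.39, 8.35, -9.44, 10.66, -12.05]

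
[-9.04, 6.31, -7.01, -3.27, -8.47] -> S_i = Random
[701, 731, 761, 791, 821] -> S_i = 701 + 30*i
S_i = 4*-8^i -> [4, -32, 256, -2048, 16384]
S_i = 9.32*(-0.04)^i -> [9.32, -0.37, 0.01, -0.0, 0.0]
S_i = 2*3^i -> [2, 6, 18, 54, 162]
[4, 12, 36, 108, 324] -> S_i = 4*3^i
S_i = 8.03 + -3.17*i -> [8.03, 4.86, 1.69, -1.48, -4.65]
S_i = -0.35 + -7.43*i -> [-0.35, -7.78, -15.21, -22.64, -30.07]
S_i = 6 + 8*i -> [6, 14, 22, 30, 38]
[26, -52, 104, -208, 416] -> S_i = 26*-2^i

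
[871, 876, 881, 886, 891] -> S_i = 871 + 5*i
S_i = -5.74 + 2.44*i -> [-5.74, -3.3, -0.86, 1.58, 4.02]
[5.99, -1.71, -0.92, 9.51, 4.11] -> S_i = Random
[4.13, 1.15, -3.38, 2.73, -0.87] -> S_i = Random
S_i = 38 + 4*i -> [38, 42, 46, 50, 54]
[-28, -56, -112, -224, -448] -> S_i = -28*2^i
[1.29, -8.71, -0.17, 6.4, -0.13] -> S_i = Random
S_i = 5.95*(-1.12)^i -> [5.95, -6.66, 7.46, -8.36, 9.36]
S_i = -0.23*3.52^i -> [-0.23, -0.81, -2.85, -10.03, -35.31]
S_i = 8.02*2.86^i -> [8.02, 22.94, 65.6, 187.62, 536.58]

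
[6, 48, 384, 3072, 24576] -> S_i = 6*8^i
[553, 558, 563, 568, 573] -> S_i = 553 + 5*i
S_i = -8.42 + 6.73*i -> [-8.42, -1.69, 5.04, 11.77, 18.5]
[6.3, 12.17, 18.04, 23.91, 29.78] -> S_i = 6.30 + 5.87*i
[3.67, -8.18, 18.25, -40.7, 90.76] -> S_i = 3.67*(-2.23)^i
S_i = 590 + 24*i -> [590, 614, 638, 662, 686]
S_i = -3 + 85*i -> [-3, 82, 167, 252, 337]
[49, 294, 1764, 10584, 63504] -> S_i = 49*6^i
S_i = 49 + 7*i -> [49, 56, 63, 70, 77]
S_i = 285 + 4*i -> [285, 289, 293, 297, 301]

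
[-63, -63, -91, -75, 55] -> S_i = Random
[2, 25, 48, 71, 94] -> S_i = 2 + 23*i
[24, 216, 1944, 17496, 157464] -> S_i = 24*9^i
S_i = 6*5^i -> [6, 30, 150, 750, 3750]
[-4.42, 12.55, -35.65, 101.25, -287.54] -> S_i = -4.42*(-2.84)^i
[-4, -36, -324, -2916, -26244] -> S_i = -4*9^i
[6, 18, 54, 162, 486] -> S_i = 6*3^i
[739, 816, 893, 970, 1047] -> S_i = 739 + 77*i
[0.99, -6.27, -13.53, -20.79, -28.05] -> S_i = 0.99 + -7.26*i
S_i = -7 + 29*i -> [-7, 22, 51, 80, 109]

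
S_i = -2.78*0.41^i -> [-2.78, -1.14, -0.47, -0.19, -0.08]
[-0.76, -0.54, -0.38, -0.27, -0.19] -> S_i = -0.76*0.71^i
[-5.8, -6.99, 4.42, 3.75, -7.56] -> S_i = Random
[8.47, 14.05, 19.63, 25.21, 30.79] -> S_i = 8.47 + 5.58*i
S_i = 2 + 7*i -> [2, 9, 16, 23, 30]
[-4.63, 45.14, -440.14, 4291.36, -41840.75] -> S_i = -4.63*(-9.75)^i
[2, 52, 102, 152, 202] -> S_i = 2 + 50*i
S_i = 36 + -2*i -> [36, 34, 32, 30, 28]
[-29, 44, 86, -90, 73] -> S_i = Random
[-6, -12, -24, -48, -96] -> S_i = -6*2^i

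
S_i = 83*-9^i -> [83, -747, 6723, -60507, 544563]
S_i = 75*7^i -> [75, 525, 3675, 25725, 180075]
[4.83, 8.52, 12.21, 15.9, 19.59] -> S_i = 4.83 + 3.69*i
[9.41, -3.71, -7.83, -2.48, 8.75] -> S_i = Random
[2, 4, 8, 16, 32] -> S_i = 2*2^i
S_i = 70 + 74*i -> [70, 144, 218, 292, 366]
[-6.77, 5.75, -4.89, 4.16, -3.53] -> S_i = -6.77*(-0.85)^i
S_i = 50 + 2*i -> [50, 52, 54, 56, 58]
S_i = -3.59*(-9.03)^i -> [-3.59, 32.42, -292.73, 2643.37, -23869.62]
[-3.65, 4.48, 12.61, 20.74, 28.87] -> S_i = -3.65 + 8.13*i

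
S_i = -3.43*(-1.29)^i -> [-3.43, 4.42, -5.71, 7.36, -9.5]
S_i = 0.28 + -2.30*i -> [0.28, -2.02, -4.32, -6.62, -8.92]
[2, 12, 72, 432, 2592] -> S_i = 2*6^i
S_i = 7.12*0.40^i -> [7.12, 2.85, 1.14, 0.46, 0.18]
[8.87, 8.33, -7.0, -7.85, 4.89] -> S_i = Random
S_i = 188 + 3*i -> [188, 191, 194, 197, 200]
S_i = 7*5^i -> [7, 35, 175, 875, 4375]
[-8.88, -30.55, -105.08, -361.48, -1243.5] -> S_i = -8.88*3.44^i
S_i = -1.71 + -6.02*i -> [-1.71, -7.73, -13.75, -19.77, -25.79]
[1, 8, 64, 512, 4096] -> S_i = 1*8^i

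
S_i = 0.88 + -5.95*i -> [0.88, -5.07, -11.02, -16.97, -22.92]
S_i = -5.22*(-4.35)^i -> [-5.22, 22.71, -98.78, 429.67, -1869.08]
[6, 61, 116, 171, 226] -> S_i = 6 + 55*i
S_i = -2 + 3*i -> [-2, 1, 4, 7, 10]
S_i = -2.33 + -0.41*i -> [-2.33, -2.74, -3.15, -3.56, -3.97]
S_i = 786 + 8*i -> [786, 794, 802, 810, 818]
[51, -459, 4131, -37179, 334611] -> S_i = 51*-9^i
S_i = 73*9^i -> [73, 657, 5913, 53217, 478953]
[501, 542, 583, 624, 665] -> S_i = 501 + 41*i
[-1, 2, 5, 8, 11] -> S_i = -1 + 3*i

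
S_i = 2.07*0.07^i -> [2.07, 0.14, 0.01, 0.0, 0.0]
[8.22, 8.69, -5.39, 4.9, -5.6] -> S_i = Random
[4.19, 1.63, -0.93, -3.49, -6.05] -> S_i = 4.19 + -2.56*i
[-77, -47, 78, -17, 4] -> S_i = Random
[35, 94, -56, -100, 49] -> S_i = Random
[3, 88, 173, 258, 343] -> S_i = 3 + 85*i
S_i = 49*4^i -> [49, 196, 784, 3136, 12544]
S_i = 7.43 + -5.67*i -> [7.43, 1.76, -3.91, -9.58, -15.25]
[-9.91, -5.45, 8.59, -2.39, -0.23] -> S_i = Random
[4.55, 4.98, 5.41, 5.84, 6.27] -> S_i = 4.55 + 0.43*i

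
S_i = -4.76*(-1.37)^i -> [-4.76, 6.52, -8.93, 12.24, -16.77]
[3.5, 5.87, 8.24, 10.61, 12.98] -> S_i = 3.50 + 2.37*i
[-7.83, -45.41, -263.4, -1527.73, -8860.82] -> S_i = -7.83*5.80^i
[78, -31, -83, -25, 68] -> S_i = Random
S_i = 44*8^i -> [44, 352, 2816, 22528, 180224]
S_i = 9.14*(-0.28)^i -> [9.14, -2.56, 0.72, -0.2, 0.06]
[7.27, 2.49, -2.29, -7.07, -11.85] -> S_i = 7.27 + -4.78*i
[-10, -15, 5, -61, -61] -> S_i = Random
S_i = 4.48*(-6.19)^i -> [4.48, -27.73, 171.66, -1062.55, 6577.19]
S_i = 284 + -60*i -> [284, 224, 164, 104, 44]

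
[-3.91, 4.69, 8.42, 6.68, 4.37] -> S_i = Random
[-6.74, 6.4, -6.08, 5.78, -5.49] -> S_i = -6.74*(-0.95)^i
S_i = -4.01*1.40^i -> [-4.01, -5.61, -7.86, -11.0, -15.4]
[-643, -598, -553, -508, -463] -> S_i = -643 + 45*i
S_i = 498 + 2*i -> [498, 500, 502, 504, 506]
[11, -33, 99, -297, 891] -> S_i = 11*-3^i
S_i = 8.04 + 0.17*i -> [8.04, 8.21, 8.38, 8.55, 8.72]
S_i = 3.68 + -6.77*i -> [3.68, -3.09, -9.86, -16.63, -23.4]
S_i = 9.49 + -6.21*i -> [9.49, 3.28, -2.93, -9.14, -15.35]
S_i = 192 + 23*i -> [192, 215, 238, 261, 284]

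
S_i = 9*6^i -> [9, 54, 324, 1944, 11664]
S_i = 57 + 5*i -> [57, 62, 67, 72, 77]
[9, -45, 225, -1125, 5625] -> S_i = 9*-5^i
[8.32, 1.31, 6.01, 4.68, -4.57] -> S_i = Random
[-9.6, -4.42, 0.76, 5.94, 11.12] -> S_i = -9.60 + 5.18*i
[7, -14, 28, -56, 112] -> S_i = 7*-2^i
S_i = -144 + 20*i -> [-144, -124, -104, -84, -64]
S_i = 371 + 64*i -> [371, 435, 499, 563, 627]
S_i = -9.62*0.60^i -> [-9.62, -5.77, -3.46, -2.08, -1.25]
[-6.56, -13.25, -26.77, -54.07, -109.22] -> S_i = -6.56*2.02^i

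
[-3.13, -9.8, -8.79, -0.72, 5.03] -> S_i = Random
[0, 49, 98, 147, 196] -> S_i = 0 + 49*i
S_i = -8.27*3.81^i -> [-8.27, -31.51, -120.05, -457.38, -1742.63]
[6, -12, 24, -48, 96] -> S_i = 6*-2^i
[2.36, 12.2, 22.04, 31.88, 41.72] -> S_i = 2.36 + 9.84*i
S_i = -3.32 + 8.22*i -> [-3.32, 4.9, 13.12, 21.34, 29.56]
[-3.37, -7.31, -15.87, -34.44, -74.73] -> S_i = -3.37*2.17^i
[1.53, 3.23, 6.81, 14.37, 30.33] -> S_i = 1.53*2.11^i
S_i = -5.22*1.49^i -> [-5.22, -7.78, -11.59, -17.27, -25.73]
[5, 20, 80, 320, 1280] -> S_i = 5*4^i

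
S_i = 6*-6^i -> [6, -36, 216, -1296, 7776]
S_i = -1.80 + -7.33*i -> [-1.8, -9.13, -16.46, -23.79, -31.12]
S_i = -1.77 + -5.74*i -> [-1.77, -7.51, -13.25, -18.99, -24.73]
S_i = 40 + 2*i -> [40, 42, 44, 46, 48]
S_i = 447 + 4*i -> [447, 451, 455, 459, 463]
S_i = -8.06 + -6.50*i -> [-8.06, -14.56, -21.06, -27.56, -34.06]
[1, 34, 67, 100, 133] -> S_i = 1 + 33*i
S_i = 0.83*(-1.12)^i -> [0.83, -0.93, 1.04, -1.17, 1.31]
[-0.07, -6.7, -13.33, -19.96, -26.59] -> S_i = -0.07 + -6.63*i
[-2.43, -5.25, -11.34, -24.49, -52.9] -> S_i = -2.43*2.16^i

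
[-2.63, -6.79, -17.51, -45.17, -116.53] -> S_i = -2.63*2.58^i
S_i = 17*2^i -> [17, 34, 68, 136, 272]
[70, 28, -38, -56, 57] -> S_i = Random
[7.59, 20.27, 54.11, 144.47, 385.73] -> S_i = 7.59*2.67^i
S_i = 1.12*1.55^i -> [1.12, 1.74, 2.69, 4.17, 6.46]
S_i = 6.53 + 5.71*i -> [6.53, 12.24, 17.95, 23.66, 29.37]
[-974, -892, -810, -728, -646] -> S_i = -974 + 82*i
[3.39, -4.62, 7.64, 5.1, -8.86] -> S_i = Random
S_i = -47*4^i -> [-47, -188, -752, -3008, -12032]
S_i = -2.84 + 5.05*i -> [-2.84, 2.21, 7.26, 12.31, 17.36]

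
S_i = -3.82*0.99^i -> [-3.82, -3.78, -3.74, -3.71, -3.67]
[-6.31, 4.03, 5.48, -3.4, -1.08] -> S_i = Random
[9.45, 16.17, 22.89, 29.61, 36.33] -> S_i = 9.45 + 6.72*i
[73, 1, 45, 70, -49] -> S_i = Random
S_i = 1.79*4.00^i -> [1.79, 7.16, 28.64, 114.56, 458.24]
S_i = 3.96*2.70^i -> [3.96, 10.69, 28.87, 77.94, 210.45]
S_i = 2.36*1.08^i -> [2.36, 2.55, 2.75, 2.97, 3.21]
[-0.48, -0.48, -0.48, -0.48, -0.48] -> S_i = -0.48*1.00^i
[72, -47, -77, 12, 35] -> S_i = Random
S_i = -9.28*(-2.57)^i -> [-9.28, 23.85, -61.29, 157.52, -404.84]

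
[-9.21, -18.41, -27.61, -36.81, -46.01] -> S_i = -9.21 + -9.20*i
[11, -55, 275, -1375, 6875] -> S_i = 11*-5^i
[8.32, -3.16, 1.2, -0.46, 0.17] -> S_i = 8.32*(-0.38)^i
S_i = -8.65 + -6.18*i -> [-8.65, -14.83, -21.01, -27.19, -33.37]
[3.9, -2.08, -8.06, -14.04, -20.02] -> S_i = 3.90 + -5.98*i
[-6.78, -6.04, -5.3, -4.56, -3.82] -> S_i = -6.78 + 0.74*i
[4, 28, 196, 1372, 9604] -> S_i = 4*7^i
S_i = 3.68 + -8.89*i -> [3.68, -5.21, -14.1, -22.99, -31.88]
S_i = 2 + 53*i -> [2, 55, 108, 161, 214]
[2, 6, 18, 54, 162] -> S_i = 2*3^i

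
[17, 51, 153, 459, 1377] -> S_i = 17*3^i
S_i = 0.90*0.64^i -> [0.9, 0.58, 0.37, 0.24, 0.15]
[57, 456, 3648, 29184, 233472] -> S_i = 57*8^i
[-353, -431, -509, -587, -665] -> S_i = -353 + -78*i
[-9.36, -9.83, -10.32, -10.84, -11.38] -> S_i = -9.36*1.05^i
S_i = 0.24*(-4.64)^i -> [0.24, -1.11, 5.17, -23.98, 111.25]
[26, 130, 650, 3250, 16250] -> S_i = 26*5^i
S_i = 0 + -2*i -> [0, -2, -4, -6, -8]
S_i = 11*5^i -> [11, 55, 275, 1375, 6875]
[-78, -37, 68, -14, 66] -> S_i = Random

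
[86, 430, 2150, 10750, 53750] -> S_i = 86*5^i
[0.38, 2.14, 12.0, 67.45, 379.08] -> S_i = 0.38*5.62^i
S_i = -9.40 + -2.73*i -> [-9.4, -12.13, -14.86, -17.59, -20.32]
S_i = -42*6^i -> [-42, -252, -1512, -9072, -54432]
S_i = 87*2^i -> [87, 174, 348, 696, 1392]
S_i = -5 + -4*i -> [-5, -9, -13, -17, -21]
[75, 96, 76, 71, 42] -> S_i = Random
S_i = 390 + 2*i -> [390, 392, 394, 396, 398]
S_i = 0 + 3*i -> [0, 3, 6, 9, 12]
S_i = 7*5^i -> [7, 35, 175, 875, 4375]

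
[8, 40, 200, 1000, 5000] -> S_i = 8*5^i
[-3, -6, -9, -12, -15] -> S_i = -3 + -3*i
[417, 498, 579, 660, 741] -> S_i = 417 + 81*i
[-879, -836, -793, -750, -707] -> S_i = -879 + 43*i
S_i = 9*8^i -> [9, 72, 576, 4608, 36864]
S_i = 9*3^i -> [9, 27, 81, 243, 729]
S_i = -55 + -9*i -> [-55, -64, -73, -82, -91]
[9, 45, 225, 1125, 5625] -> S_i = 9*5^i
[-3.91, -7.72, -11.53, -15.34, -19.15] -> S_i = -3.91 + -3.81*i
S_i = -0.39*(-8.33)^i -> [-0.39, 3.25, -27.06, 225.42, -1877.78]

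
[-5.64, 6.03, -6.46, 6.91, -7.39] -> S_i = -5.64*(-1.07)^i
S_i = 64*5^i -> [64, 320, 1600, 8000, 40000]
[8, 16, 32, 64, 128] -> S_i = 8*2^i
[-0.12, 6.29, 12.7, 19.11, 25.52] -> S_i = -0.12 + 6.41*i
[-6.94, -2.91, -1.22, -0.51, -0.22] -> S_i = -6.94*0.42^i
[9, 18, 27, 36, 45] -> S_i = 9 + 9*i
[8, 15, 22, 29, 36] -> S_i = 8 + 7*i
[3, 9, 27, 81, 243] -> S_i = 3*3^i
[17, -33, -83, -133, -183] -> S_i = 17 + -50*i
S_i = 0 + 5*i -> [0, 5, 10, 15, 20]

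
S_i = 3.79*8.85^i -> [3.79, 33.54, 296.84, 2627.05, 23249.43]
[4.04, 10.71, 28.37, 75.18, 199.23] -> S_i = 4.04*2.65^i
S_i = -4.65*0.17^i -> [-4.65, -0.79, -0.13, -0.02, -0.0]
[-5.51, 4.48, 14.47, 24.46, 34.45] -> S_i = -5.51 + 9.99*i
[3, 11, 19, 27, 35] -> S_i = 3 + 8*i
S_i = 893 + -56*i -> [893, 837, 781, 725, 669]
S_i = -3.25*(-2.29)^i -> [-3.25, 7.44, -17.04, 39.03, -89.38]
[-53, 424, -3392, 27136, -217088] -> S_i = -53*-8^i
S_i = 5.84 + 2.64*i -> [5.84, 8.48, 11.12, 13.76, 16.4]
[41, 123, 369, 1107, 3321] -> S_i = 41*3^i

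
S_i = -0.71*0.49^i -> [-0.71, -0.35, -0.17, -0.08, -0.04]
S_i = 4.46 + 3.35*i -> [4.46, 7.81, 11.16, 14.51, 17.86]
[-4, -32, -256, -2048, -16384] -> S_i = -4*8^i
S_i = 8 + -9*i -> [8, -1, -10, -19, -28]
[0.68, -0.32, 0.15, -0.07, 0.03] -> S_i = 0.68*(-0.47)^i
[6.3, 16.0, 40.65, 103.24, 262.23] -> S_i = 6.30*2.54^i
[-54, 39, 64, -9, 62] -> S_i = Random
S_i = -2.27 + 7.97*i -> [-2.27, 5.7, 13.67, 21.64, 29.61]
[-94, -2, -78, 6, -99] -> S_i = Random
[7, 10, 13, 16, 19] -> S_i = 7 + 3*i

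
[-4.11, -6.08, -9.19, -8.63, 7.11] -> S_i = Random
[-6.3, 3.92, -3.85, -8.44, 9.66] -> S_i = Random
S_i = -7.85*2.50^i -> [-7.85, -19.62, -49.06, -122.66, -306.64]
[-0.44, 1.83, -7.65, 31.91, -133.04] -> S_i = -0.44*(-4.17)^i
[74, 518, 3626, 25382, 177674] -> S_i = 74*7^i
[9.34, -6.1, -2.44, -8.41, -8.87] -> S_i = Random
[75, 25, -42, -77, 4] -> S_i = Random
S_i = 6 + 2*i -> [6, 8, 10, 12, 14]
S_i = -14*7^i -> [-14, -98, -686, -4802, -33614]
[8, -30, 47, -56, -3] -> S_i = Random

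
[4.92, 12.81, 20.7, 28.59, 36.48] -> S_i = 4.92 + 7.89*i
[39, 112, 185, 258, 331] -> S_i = 39 + 73*i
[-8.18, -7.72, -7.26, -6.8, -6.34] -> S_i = -8.18 + 0.46*i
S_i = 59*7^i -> [59, 413, 2891, 20237, 141659]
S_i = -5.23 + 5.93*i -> [-5.23, 0.7, 6.63, 12.56, 18.49]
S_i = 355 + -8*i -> [355, 347, 339, 331, 323]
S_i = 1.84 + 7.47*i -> [1.84, 9.31, 16.78, 24.25, 31.72]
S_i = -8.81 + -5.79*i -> [-8.81, -14.6, -20.39, -26.18, -31.97]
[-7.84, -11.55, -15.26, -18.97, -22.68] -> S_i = -7.84 + -3.71*i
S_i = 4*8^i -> [4, 32, 256, 2048, 16384]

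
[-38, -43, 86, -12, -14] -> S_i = Random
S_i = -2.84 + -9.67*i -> [-2.84, -12.51, -22.18, -31.85, -41.52]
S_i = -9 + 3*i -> [-9, -6, -3, 0, 3]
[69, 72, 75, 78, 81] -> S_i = 69 + 3*i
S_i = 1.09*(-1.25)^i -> [1.09, -1.36, 1.7, -2.13, 2.66]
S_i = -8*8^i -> [-8, -64, -512, -4096, -32768]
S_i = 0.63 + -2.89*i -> [0.63, -2.26, -5.15, -8.04, -10.93]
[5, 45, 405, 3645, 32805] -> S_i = 5*9^i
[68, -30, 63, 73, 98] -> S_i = Random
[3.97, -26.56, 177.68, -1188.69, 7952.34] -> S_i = 3.97*(-6.69)^i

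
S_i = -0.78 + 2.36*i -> [-0.78, 1.58, 3.94, 6.3, 8.66]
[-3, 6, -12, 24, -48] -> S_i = -3*-2^i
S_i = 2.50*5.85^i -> [2.5, 14.62, 85.56, 500.5, 2927.95]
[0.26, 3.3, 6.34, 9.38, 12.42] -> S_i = 0.26 + 3.04*i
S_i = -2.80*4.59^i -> [-2.8, -12.85, -58.99, -270.77, -1242.82]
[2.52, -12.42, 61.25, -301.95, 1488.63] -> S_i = 2.52*(-4.93)^i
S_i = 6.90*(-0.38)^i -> [6.9, -2.62, 1.0, -0.38, 0.14]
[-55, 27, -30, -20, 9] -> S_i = Random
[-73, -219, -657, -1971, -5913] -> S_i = -73*3^i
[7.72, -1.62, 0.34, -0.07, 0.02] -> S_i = 7.72*(-0.21)^i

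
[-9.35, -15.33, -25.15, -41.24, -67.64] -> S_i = -9.35*1.64^i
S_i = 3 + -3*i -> [3, 0, -3, -6, -9]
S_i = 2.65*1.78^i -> [2.65, 4.72, 8.4, 14.95, 26.6]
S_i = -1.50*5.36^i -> [-1.5, -8.04, -43.09, -230.99, -1238.08]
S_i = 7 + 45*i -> [7, 52, 97, 142, 187]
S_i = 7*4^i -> [7, 28, 112, 448, 1792]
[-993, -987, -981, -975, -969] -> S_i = -993 + 6*i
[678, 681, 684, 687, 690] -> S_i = 678 + 3*i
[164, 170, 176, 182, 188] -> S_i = 164 + 6*i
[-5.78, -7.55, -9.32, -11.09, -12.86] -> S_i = -5.78 + -1.77*i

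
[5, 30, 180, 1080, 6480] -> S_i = 5*6^i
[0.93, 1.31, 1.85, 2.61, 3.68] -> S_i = 0.93*1.41^i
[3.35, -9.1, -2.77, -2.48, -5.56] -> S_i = Random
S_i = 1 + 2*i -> [1, 3, 5, 7, 9]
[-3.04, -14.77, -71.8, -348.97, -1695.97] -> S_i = -3.04*4.86^i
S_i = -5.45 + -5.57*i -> [-5.45, -11.02, -16.59, -22.16, -27.73]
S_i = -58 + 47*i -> [-58, -11, 36, 83, 130]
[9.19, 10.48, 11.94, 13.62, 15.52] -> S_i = 9.19*1.14^i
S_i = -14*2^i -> [-14, -28, -56, -112, -224]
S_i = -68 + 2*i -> [-68, -66, -64, -62, -60]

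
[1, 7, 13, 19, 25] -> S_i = 1 + 6*i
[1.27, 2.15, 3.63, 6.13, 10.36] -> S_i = 1.27*1.69^i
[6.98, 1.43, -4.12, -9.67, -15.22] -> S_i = 6.98 + -5.55*i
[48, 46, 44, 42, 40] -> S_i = 48 + -2*i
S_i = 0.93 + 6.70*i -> [0.93, 7.63, 14.33, 21.03, 27.73]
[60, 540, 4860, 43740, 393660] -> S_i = 60*9^i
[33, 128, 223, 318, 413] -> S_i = 33 + 95*i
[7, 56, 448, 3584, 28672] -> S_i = 7*8^i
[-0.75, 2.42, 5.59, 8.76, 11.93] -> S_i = -0.75 + 3.17*i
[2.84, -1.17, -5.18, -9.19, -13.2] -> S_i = 2.84 + -4.01*i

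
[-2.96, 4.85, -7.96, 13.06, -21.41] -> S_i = -2.96*(-1.64)^i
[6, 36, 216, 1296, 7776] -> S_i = 6*6^i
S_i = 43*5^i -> [43, 215, 1075, 5375, 26875]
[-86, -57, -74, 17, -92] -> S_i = Random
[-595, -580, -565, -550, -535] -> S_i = -595 + 15*i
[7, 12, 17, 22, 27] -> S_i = 7 + 5*i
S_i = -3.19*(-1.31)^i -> [-3.19, 4.18, -5.47, 7.17, -9.39]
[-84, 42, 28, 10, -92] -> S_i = Random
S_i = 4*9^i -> [4, 36, 324, 2916, 26244]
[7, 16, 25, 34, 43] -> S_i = 7 + 9*i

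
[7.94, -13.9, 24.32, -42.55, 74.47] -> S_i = 7.94*(-1.75)^i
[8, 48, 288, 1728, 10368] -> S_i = 8*6^i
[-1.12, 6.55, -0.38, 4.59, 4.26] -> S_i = Random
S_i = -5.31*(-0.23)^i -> [-5.31, 1.22, -0.28, 0.06, -0.01]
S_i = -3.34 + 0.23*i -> [-3.34, -3.11, -2.88, -2.65, -2.42]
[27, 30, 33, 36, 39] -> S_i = 27 + 3*i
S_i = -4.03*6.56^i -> [-4.03, -26.44, -173.43, -1137.67, -7463.12]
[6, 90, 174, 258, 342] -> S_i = 6 + 84*i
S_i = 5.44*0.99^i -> [5.44, 5.39, 5.33, 5.28, 5.23]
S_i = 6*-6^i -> [6, -36, 216, -1296, 7776]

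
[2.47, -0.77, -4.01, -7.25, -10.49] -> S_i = 2.47 + -3.24*i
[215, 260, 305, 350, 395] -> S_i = 215 + 45*i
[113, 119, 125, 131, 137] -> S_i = 113 + 6*i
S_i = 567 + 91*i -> [567, 658, 749, 840, 931]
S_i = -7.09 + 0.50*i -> [-7.09, -6.59, -6.09, -5.59, -5.09]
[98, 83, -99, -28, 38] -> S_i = Random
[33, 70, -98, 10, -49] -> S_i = Random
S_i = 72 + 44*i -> [72, 116, 160, 204, 248]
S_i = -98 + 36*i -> [-98, -62, -26, 10, 46]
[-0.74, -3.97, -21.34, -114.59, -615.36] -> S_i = -0.74*5.37^i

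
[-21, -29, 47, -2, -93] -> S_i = Random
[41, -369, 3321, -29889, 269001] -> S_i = 41*-9^i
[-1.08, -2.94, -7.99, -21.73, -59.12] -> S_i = -1.08*2.72^i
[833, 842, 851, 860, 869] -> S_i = 833 + 9*i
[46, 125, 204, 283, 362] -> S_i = 46 + 79*i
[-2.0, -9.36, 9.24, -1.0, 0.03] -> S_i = Random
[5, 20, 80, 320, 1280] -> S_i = 5*4^i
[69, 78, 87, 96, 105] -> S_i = 69 + 9*i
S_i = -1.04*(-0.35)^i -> [-1.04, 0.36, -0.13, 0.04, -0.02]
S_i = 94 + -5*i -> [94, 89, 84, 79, 74]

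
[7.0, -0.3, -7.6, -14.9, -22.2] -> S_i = 7.00 + -7.30*i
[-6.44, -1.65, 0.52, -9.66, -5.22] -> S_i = Random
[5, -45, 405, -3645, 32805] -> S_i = 5*-9^i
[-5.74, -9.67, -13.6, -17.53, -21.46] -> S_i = -5.74 + -3.93*i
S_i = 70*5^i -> [70, 350, 1750, 8750, 43750]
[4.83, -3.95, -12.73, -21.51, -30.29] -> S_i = 4.83 + -8.78*i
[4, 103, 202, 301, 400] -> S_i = 4 + 99*i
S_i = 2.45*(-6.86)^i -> [2.45, -16.81, 115.3, -790.93, 5425.78]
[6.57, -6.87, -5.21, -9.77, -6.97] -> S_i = Random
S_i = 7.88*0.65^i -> [7.88, 5.12, 3.33, 2.16, 1.41]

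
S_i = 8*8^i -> [8, 64, 512, 4096, 32768]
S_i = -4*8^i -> [-4, -32, -256, -2048, -16384]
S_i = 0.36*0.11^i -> [0.36, 0.04, 0.0, 0.0, 0.0]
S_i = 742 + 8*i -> [742, 750, 758, 766, 774]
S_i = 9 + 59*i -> [9, 68, 127, 186, 245]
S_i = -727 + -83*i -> [-727, -810, -893, -976, -1059]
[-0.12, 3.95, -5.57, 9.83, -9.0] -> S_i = Random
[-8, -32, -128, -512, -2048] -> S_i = -8*4^i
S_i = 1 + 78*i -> [1, 79, 157, 235, 313]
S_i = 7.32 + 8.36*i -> [7.32, 15.68, 24.04, 32.4, 40.76]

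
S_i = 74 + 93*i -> [74, 167, 260, 353, 446]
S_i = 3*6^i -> [3, 18, 108, 648, 3888]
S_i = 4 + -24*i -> [4, -20, -44, -68, -92]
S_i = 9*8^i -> [9, 72, 576, 4608, 36864]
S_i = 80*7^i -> [80, 560, 3920, 27440, 192080]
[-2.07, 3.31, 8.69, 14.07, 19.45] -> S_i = -2.07 + 5.38*i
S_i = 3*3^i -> [3, 9, 27, 81, 243]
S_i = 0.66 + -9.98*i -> [0.66, -9.32, -19.3, -29.28, -39.26]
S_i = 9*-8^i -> [9, -72, 576, -4608, 36864]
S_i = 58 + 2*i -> [58, 60, 62, 64, 66]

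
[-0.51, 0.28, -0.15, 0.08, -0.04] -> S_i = -0.51*(-0.54)^i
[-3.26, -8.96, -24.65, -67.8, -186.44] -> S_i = -3.26*2.75^i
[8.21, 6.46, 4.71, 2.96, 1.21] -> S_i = 8.21 + -1.75*i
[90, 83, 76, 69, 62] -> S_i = 90 + -7*i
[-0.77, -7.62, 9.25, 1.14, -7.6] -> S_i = Random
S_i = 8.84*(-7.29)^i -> [8.84, -64.44, 469.79, -3424.8, 24966.77]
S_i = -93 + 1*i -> [-93, -92, -91, -90, -89]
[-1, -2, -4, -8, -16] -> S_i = -1*2^i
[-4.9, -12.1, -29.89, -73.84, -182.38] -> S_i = -4.90*2.47^i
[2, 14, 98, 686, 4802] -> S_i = 2*7^i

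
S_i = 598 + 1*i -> [598, 599, 600, 601, 602]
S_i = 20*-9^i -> [20, -180, 1620, -14580, 131220]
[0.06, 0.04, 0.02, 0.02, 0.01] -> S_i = 0.06*0.63^i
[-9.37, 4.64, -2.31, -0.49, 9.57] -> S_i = Random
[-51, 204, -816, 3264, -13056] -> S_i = -51*-4^i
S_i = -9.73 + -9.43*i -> [-9.73, -19.16, -28.59, -38.02, -47.45]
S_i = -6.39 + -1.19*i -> [-6.39, -7.58, -8.77, -9.96, -11.15]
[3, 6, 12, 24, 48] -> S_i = 3*2^i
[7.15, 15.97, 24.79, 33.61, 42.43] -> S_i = 7.15 + 8.82*i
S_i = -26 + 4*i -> [-26, -22, -18, -14, -10]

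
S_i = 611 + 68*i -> [611, 679, 747, 815, 883]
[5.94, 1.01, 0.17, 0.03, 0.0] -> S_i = 5.94*0.17^i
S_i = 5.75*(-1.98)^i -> [5.75, -11.38, 22.54, -44.63, 88.37]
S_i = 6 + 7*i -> [6, 13, 20, 27, 34]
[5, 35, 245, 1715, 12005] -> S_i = 5*7^i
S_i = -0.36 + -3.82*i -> [-0.36, -4.18, -8.0, -11.82, -15.64]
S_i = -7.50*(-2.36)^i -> [-7.5, 17.7, -41.77, 98.58, -232.65]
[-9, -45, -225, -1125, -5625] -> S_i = -9*5^i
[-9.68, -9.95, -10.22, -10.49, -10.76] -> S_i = -9.68 + -0.27*i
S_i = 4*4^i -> [4, 16, 64, 256, 1024]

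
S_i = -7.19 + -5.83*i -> [-7.19, -13.02, -18.85, -24.68, -30.51]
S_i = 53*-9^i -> [53, -477, 4293, -38637, 347733]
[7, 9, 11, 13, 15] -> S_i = 7 + 2*i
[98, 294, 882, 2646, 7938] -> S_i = 98*3^i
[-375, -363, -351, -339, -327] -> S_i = -375 + 12*i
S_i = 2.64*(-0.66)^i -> [2.64, -1.74, 1.15, -0.76, 0.5]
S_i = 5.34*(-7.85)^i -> [5.34, -41.92, 329.06, -2583.15, 20277.76]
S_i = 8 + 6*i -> [8, 14, 20, 26, 32]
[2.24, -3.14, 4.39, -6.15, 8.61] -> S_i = 2.24*(-1.40)^i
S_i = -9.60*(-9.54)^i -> [-9.6, 91.58, -873.71, 8335.21, -79517.87]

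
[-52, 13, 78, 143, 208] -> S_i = -52 + 65*i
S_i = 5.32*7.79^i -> [5.32, 41.44, 322.84, 2514.92, 19591.22]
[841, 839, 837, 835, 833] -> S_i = 841 + -2*i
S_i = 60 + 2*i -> [60, 62, 64, 66, 68]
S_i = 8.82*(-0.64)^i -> [8.82, -5.64, 3.61, -2.31, 1.48]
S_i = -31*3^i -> [-31, -93, -279, -837, -2511]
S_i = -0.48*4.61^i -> [-0.48, -2.21, -10.2, -47.03, -216.79]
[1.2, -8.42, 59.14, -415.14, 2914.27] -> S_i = 1.20*(-7.02)^i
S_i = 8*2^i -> [8, 16, 32, 64, 128]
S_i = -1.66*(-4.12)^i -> [-1.66, 6.84, -28.18, 116.09, -478.3]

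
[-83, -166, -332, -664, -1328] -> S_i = -83*2^i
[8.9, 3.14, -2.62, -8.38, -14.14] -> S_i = 8.90 + -5.76*i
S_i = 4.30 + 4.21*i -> [4.3, 8.51, 12.72, 16.93, 21.14]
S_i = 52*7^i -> [52, 364, 2548, 17836, 124852]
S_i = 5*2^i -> [5, 10, 20, 40, 80]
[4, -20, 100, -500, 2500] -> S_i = 4*-5^i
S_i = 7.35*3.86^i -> [7.35, 28.37, 109.51, 422.72, 1631.69]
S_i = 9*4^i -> [9, 36, 144, 576, 2304]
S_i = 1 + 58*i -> [1, 59, 117, 175, 233]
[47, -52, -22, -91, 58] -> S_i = Random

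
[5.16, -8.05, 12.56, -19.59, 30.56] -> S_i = 5.16*(-1.56)^i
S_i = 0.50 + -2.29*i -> [0.5, -1.79, -4.08, -6.37, -8.66]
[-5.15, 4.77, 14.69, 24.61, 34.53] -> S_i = -5.15 + 9.92*i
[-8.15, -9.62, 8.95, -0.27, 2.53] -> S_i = Random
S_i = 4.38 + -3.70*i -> [4.38, 0.68, -3.02, -6.72, -10.42]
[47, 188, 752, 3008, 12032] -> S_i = 47*4^i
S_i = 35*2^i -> [35, 70, 140, 280, 560]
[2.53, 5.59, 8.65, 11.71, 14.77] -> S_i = 2.53 + 3.06*i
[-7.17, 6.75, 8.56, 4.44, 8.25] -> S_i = Random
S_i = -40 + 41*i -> [-40, 1, 42, 83, 124]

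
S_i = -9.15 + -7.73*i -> [-9.15, -16.88, -24.61, -32.34, -40.07]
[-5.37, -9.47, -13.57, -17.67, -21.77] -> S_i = -5.37 + -4.10*i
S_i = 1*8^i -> [1, 8, 64, 512, 4096]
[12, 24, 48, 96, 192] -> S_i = 12*2^i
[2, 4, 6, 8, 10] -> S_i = 2 + 2*i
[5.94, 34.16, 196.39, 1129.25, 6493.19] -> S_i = 5.94*5.75^i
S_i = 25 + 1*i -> [25, 26, 27, 28, 29]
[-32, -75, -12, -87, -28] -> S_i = Random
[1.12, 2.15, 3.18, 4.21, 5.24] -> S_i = 1.12 + 1.03*i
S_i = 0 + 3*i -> [0, 3, 6, 9, 12]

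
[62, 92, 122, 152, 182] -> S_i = 62 + 30*i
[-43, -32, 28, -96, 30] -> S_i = Random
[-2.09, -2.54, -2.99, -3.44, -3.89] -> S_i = -2.09 + -0.45*i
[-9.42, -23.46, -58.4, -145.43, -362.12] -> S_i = -9.42*2.49^i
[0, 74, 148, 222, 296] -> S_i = 0 + 74*i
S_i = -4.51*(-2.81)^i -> [-4.51, 12.67, -35.61, 100.07, -281.19]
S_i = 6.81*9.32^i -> [6.81, 63.47, 591.53, 5513.09, 51381.97]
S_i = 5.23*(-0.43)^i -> [5.23, -2.25, 0.97, -0.42, 0.18]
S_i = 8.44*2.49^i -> [8.44, 21.02, 52.33, 130.3, 324.44]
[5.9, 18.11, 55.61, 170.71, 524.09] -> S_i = 5.90*3.07^i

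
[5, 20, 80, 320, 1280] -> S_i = 5*4^i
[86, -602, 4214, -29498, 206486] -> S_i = 86*-7^i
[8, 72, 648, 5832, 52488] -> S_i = 8*9^i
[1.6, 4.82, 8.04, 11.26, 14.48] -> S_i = 1.60 + 3.22*i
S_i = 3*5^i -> [3, 15, 75, 375, 1875]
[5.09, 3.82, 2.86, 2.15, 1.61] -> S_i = 5.09*0.75^i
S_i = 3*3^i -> [3, 9, 27, 81, 243]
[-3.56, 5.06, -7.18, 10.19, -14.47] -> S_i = -3.56*(-1.42)^i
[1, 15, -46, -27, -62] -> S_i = Random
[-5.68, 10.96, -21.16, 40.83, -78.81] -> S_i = -5.68*(-1.93)^i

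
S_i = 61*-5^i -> [61, -305, 1525, -7625, 38125]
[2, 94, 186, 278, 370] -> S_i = 2 + 92*i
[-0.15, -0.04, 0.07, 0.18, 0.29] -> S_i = -0.15 + 0.11*i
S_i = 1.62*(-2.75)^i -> [1.62, -4.46, 12.25, -33.69, 92.65]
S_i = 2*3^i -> [2, 6, 18, 54, 162]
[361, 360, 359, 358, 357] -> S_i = 361 + -1*i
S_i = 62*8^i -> [62, 496, 3968, 31744, 253952]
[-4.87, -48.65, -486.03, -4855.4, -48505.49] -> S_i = -4.87*9.99^i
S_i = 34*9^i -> [34, 306, 2754, 24786, 223074]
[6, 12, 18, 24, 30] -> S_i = 6 + 6*i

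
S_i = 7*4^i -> [7, 28, 112, 448, 1792]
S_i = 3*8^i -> [3, 24, 192, 1536, 12288]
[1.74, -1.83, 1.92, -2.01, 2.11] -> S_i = 1.74*(-1.05)^i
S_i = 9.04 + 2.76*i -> [9.04, 11.8, 14.56, 17.32, 20.08]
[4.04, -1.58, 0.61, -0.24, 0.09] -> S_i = 4.04*(-0.39)^i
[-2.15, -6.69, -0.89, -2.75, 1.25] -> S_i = Random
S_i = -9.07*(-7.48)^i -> [-9.07, 67.84, -507.47, 3795.88, -28393.16]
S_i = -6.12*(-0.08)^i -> [-6.12, 0.49, -0.04, 0.0, -0.0]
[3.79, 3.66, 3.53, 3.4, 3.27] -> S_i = 3.79 + -0.13*i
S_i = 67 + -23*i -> [67, 44, 21, -2, -25]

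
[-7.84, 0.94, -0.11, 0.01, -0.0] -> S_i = -7.84*(-0.12)^i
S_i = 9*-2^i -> [9, -18, 36, -72, 144]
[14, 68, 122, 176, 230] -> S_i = 14 + 54*i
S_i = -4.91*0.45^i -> [-4.91, -2.21, -0.99, -0.45, -0.2]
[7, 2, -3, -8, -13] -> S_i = 7 + -5*i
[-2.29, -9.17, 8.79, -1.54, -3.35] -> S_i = Random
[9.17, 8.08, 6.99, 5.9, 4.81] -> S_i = 9.17 + -1.09*i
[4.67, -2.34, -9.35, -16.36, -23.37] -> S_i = 4.67 + -7.01*i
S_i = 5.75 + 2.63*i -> [5.75, 8.38, 11.01, 13.64, 16.27]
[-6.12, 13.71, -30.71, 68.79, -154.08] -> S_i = -6.12*(-2.24)^i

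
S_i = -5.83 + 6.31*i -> [-5.83, 0.48, 6.79, 13.1, 19.41]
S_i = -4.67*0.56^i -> [-4.67, -2.62, -1.46, -0.82, -0.46]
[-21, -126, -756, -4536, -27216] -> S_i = -21*6^i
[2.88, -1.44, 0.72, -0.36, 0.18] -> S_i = 2.88*(-0.50)^i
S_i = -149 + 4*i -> [-149, -145, -141, -137, -133]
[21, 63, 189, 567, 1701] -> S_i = 21*3^i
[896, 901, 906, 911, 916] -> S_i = 896 + 5*i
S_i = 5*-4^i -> [5, -20, 80, -320, 1280]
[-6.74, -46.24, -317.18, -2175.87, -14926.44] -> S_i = -6.74*6.86^i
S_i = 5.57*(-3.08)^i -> [5.57, -17.16, 52.84, -162.74, 501.25]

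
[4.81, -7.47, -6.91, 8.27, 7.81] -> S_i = Random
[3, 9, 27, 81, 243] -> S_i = 3*3^i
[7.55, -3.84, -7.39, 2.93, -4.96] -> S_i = Random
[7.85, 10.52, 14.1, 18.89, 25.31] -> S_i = 7.85*1.34^i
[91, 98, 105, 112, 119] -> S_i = 91 + 7*i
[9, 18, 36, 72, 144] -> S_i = 9*2^i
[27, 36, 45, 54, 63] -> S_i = 27 + 9*i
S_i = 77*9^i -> [77, 693, 6237, 56133, 505197]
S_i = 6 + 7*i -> [6, 13, 20, 27, 34]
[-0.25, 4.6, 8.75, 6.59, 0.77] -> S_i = Random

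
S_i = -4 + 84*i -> [-4, 80, 164, 248, 332]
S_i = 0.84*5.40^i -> [0.84, 4.54, 24.49, 132.27, 714.26]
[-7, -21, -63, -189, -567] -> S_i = -7*3^i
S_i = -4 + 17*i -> [-4, 13, 30, 47, 64]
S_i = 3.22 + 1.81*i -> [3.22, 5.03, 6.84, 8.65, 10.46]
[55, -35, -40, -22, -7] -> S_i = Random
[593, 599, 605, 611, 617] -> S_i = 593 + 6*i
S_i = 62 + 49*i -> [62, 111, 160, 209, 258]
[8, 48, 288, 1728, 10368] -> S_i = 8*6^i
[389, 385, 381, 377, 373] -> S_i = 389 + -4*i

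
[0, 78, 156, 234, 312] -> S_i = 0 + 78*i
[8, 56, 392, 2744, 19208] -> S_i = 8*7^i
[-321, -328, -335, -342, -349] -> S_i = -321 + -7*i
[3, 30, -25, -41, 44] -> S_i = Random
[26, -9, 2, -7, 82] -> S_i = Random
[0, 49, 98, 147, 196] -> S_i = 0 + 49*i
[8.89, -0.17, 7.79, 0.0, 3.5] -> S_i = Random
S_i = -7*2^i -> [-7, -14, -28, -56, -112]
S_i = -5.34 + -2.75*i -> [-5.34, -8.09, -10.84, -13.59, -16.34]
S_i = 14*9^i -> [14, 126, 1134, 10206, 91854]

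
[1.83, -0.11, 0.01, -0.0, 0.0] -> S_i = 1.83*(-0.06)^i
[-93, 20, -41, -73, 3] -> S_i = Random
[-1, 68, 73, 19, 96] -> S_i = Random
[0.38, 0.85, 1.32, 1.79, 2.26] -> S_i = 0.38 + 0.47*i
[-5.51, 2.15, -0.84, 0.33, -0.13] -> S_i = -5.51*(-0.39)^i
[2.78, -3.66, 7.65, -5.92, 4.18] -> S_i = Random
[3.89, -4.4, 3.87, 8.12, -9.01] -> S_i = Random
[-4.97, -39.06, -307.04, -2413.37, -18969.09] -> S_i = -4.97*7.86^i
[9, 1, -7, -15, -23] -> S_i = 9 + -8*i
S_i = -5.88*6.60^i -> [-5.88, -38.81, -256.13, -1690.48, -11157.14]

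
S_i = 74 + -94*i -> [74, -20, -114, -208, -302]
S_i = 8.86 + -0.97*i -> [8.86, 7.89, 6.92, 5.95, 4.98]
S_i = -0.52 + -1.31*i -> [-0.52, -1.83, -3.14, -4.45, -5.76]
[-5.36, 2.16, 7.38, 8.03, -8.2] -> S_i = Random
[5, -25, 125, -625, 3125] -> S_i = 5*-5^i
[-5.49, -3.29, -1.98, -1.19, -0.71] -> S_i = -5.49*0.60^i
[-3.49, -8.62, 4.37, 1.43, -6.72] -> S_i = Random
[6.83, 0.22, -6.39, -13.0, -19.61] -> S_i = 6.83 + -6.61*i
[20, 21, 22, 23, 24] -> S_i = 20 + 1*i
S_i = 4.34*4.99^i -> [4.34, 21.66, 108.07, 539.25, 2690.87]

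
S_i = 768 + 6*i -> [768, 774, 780, 786, 792]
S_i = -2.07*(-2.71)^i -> [-2.07, 5.61, -15.2, 41.2, -111.65]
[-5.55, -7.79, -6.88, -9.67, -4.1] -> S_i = Random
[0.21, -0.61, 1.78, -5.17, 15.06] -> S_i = 0.21*(-2.91)^i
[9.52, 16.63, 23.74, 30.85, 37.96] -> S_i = 9.52 + 7.11*i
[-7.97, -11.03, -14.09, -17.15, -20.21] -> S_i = -7.97 + -3.06*i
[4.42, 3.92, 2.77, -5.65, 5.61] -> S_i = Random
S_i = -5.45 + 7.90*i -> [-5.45, 2.45, 10.35, 18.25, 26.15]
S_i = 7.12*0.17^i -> [7.12, 1.21, 0.21, 0.03, 0.01]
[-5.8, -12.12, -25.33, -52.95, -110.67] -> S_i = -5.80*2.09^i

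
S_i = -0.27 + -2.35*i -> [-0.27, -2.62, -4.97, -7.32, -9.67]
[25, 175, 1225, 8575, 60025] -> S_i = 25*7^i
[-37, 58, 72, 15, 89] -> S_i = Random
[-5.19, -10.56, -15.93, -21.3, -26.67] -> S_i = -5.19 + -5.37*i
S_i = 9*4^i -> [9, 36, 144, 576, 2304]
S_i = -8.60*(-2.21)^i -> [-8.6, 19.01, -42.0, 92.83, -205.15]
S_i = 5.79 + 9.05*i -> [5.79, 14.84, 23.89, 32.94, 41.99]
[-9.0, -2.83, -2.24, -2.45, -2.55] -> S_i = Random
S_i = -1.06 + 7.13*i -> [-1.06, 6.07, 13.2, 20.33, 27.46]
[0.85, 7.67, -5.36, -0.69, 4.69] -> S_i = Random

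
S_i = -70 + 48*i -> [-70, -22, 26, 74, 122]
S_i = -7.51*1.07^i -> [-7.51, -8.04, -8.6, -9.2, -9.84]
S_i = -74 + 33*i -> [-74, -41, -8, 25, 58]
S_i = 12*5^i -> [12, 60, 300, 1500, 7500]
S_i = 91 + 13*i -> [91, 104, 117, 130, 143]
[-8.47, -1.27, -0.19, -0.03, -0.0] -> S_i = -8.47*0.15^i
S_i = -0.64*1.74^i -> [-0.64, -1.11, -1.94, -3.37, -5.87]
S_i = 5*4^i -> [5, 20, 80, 320, 1280]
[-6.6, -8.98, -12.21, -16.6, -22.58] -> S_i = -6.60*1.36^i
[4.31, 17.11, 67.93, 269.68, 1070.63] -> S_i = 4.31*3.97^i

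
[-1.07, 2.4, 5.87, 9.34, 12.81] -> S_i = -1.07 + 3.47*i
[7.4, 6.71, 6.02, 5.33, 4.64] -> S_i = 7.40 + -0.69*i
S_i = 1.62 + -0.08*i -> [1.62, 1.54, 1.46, 1.38, 1.3]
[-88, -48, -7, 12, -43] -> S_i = Random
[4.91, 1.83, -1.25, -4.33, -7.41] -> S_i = 4.91 + -3.08*i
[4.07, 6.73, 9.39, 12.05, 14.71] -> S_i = 4.07 + 2.66*i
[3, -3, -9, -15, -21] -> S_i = 3 + -6*i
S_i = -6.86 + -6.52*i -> [-6.86, -13.38, -19.9, -26.42, -32.94]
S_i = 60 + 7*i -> [60, 67, 74, 81, 88]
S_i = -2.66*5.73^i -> [-2.66, -15.24, -87.34, -500.43, -2867.48]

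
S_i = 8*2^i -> [8, 16, 32, 64, 128]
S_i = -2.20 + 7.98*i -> [-2.2, 5.78, 13.76, 21.74, 29.72]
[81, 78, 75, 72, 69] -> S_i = 81 + -3*i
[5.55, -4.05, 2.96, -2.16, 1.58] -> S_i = 5.55*(-0.73)^i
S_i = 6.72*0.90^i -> [6.72, 6.05, 5.44, 4.9, 4.41]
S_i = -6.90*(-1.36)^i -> [-6.9, 9.38, -12.76, 17.36, -23.61]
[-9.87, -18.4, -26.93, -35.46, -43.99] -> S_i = -9.87 + -8.53*i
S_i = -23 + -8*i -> [-23, -31, -39, -47, -55]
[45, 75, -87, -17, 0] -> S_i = Random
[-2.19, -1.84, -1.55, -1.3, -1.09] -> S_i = -2.19*0.84^i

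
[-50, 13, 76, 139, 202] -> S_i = -50 + 63*i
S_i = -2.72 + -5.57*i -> [-2.72, -8.29, -13.86, -19.43, -25.0]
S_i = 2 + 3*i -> [2, 5, 8, 11, 14]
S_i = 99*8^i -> [99, 792, 6336, 50688, 405504]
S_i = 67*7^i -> [67, 469, 3283, 22981, 160867]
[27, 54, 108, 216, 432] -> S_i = 27*2^i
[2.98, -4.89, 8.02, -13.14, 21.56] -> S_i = 2.98*(-1.64)^i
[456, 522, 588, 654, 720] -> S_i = 456 + 66*i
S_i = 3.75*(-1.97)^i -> [3.75, -7.39, 14.55, -28.67, 56.48]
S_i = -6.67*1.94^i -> [-6.67, -12.94, -25.1, -48.7, -94.48]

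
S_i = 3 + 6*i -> [3, 9, 15, 21, 27]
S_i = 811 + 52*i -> [811, 863, 915, 967, 1019]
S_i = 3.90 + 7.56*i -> [3.9, 11.46, 19.02, 26.58, 34.14]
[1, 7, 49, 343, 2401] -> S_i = 1*7^i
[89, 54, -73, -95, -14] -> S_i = Random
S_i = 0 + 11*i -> [0, 11, 22, 33, 44]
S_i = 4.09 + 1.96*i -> [4.09, 6.05, 8.01, 9.97, 11.93]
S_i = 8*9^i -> [8, 72, 648, 5832, 52488]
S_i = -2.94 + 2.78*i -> [-2.94, -0.16, 2.62, 5.4, 8.18]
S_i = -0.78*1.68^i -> [-0.78, -1.31, -2.2, -3.7, -6.21]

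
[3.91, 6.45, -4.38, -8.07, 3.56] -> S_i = Random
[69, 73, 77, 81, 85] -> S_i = 69 + 4*i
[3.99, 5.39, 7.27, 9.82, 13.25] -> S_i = 3.99*1.35^i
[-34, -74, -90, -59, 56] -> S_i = Random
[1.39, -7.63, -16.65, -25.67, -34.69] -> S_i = 1.39 + -9.02*i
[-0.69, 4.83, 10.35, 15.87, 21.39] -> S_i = -0.69 + 5.52*i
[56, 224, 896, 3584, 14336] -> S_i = 56*4^i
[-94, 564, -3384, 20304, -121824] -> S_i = -94*-6^i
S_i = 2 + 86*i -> [2, 88, 174, 260, 346]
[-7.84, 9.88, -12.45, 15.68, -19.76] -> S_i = -7.84*(-1.26)^i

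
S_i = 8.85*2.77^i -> [8.85, 24.51, 67.91, 188.1, 521.03]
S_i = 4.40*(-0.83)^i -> [4.4, -3.65, 3.03, -2.52, 2.09]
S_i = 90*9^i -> [90, 810, 7290, 65610, 590490]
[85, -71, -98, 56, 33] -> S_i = Random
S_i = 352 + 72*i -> [352, 424, 496, 568, 640]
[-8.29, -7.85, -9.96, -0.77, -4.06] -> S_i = Random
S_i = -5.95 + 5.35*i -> [-5.95, -0.6, 4.75, 10.1, 15.45]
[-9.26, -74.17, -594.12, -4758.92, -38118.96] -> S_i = -9.26*8.01^i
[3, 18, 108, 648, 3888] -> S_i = 3*6^i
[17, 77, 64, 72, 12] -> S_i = Random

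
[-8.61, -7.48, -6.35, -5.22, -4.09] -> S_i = -8.61 + 1.13*i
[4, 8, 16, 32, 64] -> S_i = 4*2^i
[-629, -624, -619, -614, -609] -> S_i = -629 + 5*i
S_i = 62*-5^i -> [62, -310, 1550, -7750, 38750]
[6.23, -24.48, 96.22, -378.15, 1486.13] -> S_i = 6.23*(-3.93)^i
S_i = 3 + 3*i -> [3, 6, 9, 12, 15]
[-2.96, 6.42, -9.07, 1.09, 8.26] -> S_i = Random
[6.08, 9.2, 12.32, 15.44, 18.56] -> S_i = 6.08 + 3.12*i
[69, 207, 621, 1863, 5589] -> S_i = 69*3^i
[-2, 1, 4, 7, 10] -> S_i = -2 + 3*i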